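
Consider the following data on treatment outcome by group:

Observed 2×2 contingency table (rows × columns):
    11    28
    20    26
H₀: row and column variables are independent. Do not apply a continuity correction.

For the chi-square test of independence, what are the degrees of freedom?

degrees of freedom = 1

df = (r−1)(c−1) = (2−1)·(2−1) = 1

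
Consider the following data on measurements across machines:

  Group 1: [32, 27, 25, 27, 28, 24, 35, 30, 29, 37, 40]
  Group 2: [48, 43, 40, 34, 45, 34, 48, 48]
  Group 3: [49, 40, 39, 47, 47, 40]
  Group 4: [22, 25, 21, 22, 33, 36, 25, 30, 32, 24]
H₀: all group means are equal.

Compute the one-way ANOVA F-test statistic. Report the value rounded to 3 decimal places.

Group means [30.36, 42.50, 43.67, 27.00], grand mean 34.457
SSB = Σnᵢ(x̄ᵢ−x̄)² = 1766.807; SSW = ΣΣ(x−x̄ᵢ)² = 861.879
MSB = 1766.807/3 = 588.9356; MSW = 861.879/31 = 27.8025
F = MSB/MSW = 21.1828
df = (3, 31)

test statistic = 21.183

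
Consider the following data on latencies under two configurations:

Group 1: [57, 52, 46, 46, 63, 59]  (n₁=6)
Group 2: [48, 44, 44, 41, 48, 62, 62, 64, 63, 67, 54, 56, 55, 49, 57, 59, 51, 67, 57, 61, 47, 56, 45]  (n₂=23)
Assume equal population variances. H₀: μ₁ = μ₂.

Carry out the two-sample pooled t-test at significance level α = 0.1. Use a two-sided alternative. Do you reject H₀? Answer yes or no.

reject H₀: no

x̄₁=53.833, s₁=7.026, n₁=6
x̄₂=54.652, s₂=7.814, n₂=23
s_p² = [5·7.026² + 22·7.814²]/27 = 58.8908
SE = √(s_p²·(1/6+1/23)) = 3.5179
t = (53.833−54.652)/3.5179 = -0.2328
df = 27
p-value (two-sided) = 0.81770
At α=0.1: p ≥ α → fail to reject H₀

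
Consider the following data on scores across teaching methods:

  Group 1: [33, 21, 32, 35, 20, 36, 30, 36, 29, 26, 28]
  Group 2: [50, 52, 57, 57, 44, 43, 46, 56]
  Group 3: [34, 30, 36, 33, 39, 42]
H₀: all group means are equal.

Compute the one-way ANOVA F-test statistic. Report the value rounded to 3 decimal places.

test statistic = 35.699

Group means [29.64, 50.62, 35.67], grand mean 37.800
SSB = Σnᵢ(x̄ᵢ−x̄)² = 2076.246; SSW = ΣΣ(x−x̄ᵢ)² = 639.754
MSB = 2076.246/2 = 1038.1231; MSW = 639.754/22 = 29.0797
F = MSB/MSW = 35.6992
df = (2, 22)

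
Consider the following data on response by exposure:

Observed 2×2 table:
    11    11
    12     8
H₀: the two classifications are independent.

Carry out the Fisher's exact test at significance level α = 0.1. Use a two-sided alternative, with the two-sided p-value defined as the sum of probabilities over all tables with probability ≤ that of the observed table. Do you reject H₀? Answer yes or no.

reject H₀: no

Margins: r₁=22, r₂=20, c₁=23, c₂=19, n=42
p_obs = C(22,11)·C(20,12)/C(42,23); sum pmf over tables with pmf ≤ p_obs
p-value (two-sided) = 0.55120
At α=0.1: p ≥ α → fail to reject H₀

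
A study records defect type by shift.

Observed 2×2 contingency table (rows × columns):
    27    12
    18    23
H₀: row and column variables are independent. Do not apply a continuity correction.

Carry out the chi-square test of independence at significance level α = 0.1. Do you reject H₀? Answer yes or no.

reject H₀: yes

Row totals [39, 41], col totals [45, 35], n=80
χ² = (27−21.94)²/21.94 + (12−17.06)²/17.06 + (18−23.06)²/23.06 + (23−17.94)²/17.94 = 5.2104
df = 1
p-value (upper-tail) = 0.02245
At α=0.1: p < α → reject H₀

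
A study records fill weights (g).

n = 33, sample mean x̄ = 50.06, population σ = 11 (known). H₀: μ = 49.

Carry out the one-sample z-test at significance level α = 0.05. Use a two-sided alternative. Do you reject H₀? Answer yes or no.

reject H₀: no

SE = σ/√n = 11/√33 = 1.9149
z = (x̄−μ₀)/SE = (50.06−49)/1.9149 = 0.5536
p-value (two-sided) = 0.57988
At α=0.05: p ≥ α → fail to reject H₀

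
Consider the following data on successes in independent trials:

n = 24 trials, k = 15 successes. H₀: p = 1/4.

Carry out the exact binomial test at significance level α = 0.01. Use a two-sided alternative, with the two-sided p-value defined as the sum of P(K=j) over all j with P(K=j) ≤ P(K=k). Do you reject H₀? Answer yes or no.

Exact binomial: n=24, k=15, p₀=1/4=0.2500
P(X=j) = C(n,j)·p₀^j·(1−p₀)^(n−j); p = Σ P(X=j) over j with P(X=j) ≤ P(X=15)
p-value (two-sided) = 0.00011
At α=0.01: p < α → reject H₀

reject H₀: yes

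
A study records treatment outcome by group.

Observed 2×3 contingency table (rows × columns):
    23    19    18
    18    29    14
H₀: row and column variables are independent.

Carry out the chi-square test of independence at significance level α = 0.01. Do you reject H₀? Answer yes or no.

Row totals [60, 61], col totals [41, 48, 32], n=121
χ² = (23−20.33)²/20.33 + (19−23.80)²/23.80 + (18−15.87)²/15.87 + (18−20.67)²/20.67 + (29−24.20)²/24.20 + (14−16.13)²/16.13 = 3.1850
df = 2
p-value (upper-tail) = 0.20341
At α=0.01: p ≥ α → fail to reject H₀

reject H₀: no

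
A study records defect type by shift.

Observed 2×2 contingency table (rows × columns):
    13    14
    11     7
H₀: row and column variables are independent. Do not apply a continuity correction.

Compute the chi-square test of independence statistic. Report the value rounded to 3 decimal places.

test statistic = 0.729

Row totals [27, 18], col totals [24, 21], n=45
χ² = (13−14.40)²/14.40 + (14−12.60)²/12.60 + (11−9.60)²/9.60 + (7−8.40)²/8.40 = 0.7292
df = 1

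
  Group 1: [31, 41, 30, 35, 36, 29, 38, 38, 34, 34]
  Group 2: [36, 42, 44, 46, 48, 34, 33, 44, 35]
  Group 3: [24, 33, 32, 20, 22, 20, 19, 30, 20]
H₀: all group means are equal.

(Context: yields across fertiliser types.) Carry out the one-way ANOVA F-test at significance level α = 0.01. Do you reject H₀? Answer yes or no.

reject H₀: yes

Group means [34.60, 40.22, 24.44], grand mean 33.143
SSB = Σnᵢ(x̄ᵢ−x̄)² = 1153.251; SSW = ΣΣ(x−x̄ᵢ)² = 650.178
MSB = 1153.251/2 = 576.6254; MSW = 650.178/25 = 26.0071
F = MSB/MSW = 22.1718
df = (2, 25)
p-value (upper-tail) = 0.00000
At α=0.01: p < α → reject H₀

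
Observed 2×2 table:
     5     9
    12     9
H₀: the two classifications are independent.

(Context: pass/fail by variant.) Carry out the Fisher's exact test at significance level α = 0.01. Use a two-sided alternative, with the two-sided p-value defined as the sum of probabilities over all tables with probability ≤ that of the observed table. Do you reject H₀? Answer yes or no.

reject H₀: no

Margins: r₁=14, r₂=21, c₁=17, c₂=18, n=35
p_obs = C(14,5)·C(21,12)/C(35,17); sum pmf over tables with pmf ≤ p_obs
p-value (two-sided) = 0.30527
At α=0.01: p ≥ α → fail to reject H₀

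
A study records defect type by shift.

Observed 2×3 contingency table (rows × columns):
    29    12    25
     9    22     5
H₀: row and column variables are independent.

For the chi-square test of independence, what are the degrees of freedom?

degrees of freedom = 2

df = (r−1)(c−1) = (2−1)·(3−1) = 2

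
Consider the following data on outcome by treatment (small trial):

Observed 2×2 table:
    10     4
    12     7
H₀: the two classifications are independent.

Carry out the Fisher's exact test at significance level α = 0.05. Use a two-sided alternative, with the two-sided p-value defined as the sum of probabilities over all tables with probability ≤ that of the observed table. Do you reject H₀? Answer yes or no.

Margins: r₁=14, r₂=19, c₁=22, c₂=11, n=33
p_obs = C(14,10)·C(19,12)/C(33,22); sum pmf over tables with pmf ≤ p_obs
p-value (two-sided) = 0.71934
At α=0.05: p ≥ α → fail to reject H₀

reject H₀: no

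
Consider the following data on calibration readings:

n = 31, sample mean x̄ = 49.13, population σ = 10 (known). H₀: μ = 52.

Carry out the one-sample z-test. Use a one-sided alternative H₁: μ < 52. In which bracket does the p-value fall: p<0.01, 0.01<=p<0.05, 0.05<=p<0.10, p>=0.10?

SE = σ/√n = 10/√31 = 1.7961
z = (x̄−μ₀)/SE = (49.13−52)/1.7961 = -1.5979
p-value (one-sided, H₁ less) = 0.05503
→ bracket: 0.05<=p<0.10

p-value bracket: 0.05<=p<0.10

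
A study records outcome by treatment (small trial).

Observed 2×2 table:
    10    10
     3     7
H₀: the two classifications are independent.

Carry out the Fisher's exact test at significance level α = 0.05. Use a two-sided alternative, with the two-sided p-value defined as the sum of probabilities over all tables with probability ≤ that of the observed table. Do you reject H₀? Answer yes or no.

reject H₀: no

Margins: r₁=20, r₂=10, c₁=13, c₂=17, n=30
p_obs = C(20,10)·C(10,3)/C(30,13); sum pmf over tables with pmf ≤ p_obs
p-value (two-sided) = 0.44041
At α=0.05: p ≥ α → fail to reject H₀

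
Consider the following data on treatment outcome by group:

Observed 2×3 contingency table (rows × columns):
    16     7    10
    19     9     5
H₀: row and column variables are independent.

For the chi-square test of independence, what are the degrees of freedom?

df = (r−1)(c−1) = (2−1)·(3−1) = 2

degrees of freedom = 2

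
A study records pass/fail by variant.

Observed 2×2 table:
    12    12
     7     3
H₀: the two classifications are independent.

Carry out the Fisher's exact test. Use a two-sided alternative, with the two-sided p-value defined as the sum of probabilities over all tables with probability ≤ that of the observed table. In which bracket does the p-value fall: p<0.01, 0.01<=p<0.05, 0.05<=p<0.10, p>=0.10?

p-value bracket: p>=0.10

Margins: r₁=24, r₂=10, c₁=19, c₂=15, n=34
p_obs = C(24,12)·C(10,7)/C(34,19); sum pmf over tables with pmf ≤ p_obs
p-value (two-sided) = 0.45127
→ bracket: p>=0.10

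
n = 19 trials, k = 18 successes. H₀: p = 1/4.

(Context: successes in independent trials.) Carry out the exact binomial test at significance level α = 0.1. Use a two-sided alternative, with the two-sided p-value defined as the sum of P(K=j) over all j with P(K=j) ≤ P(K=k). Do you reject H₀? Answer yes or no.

reject H₀: yes

Exact binomial: n=19, k=18, p₀=1/4=0.2500
P(X=j) = C(n,j)·p₀^j·(1−p₀)^(n−j); p = Σ P(X=j) over j with P(X=j) ≤ P(X=18)
p-value (two-sided) = 0.00000
At α=0.1: p < α → reject H₀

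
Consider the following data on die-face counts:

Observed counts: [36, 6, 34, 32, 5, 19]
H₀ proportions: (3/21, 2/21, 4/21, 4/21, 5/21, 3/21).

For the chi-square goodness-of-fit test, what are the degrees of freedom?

df = k − 1 = 6 − 1 = 5

degrees of freedom = 5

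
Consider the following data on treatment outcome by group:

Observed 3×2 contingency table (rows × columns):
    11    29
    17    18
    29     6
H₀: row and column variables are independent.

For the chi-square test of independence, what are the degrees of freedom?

df = (r−1)(c−1) = (3−1)·(2−1) = 2

degrees of freedom = 2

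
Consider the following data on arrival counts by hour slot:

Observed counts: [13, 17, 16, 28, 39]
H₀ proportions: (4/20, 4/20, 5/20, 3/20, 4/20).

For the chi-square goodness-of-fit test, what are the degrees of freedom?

df = k − 1 = 5 − 1 = 4

degrees of freedom = 4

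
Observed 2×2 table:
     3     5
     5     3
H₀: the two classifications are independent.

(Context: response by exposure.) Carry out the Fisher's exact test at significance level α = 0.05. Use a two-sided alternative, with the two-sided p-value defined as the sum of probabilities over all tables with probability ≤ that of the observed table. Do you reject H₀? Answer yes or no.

Margins: r₁=8, r₂=8, c₁=8, c₂=8, n=16
p_obs = C(8,3)·C(8,5)/C(16,8); sum pmf over tables with pmf ≤ p_obs
p-value (two-sided) = 0.61927
At α=0.05: p ≥ α → fail to reject H₀

reject H₀: no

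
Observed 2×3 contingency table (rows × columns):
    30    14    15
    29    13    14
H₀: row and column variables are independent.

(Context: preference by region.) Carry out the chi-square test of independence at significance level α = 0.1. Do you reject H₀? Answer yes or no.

reject H₀: no

Row totals [59, 56], col totals [59, 27, 29], n=115
χ² = (30−30.27)²/30.27 + (14−13.85)²/13.85 + (15−14.88)²/14.88 + (29−28.73)²/28.73 + (13−13.15)²/13.15 + (14−14.12)²/14.12 = 0.0102
df = 2
p-value (upper-tail) = 0.99491
At α=0.1: p ≥ α → fail to reject H₀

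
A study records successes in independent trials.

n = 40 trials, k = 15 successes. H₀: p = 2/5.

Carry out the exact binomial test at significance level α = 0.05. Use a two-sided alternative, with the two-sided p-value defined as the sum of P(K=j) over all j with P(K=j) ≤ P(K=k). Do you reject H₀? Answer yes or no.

reject H₀: no

Exact binomial: n=40, k=15, p₀=2/5=0.4000
P(X=j) = C(n,j)·p₀^j·(1−p₀)^(n−j); p = Σ P(X=j) over j with P(X=j) ≤ P(X=15)
p-value (two-sided) = 0.87209
At α=0.05: p ≥ α → fail to reject H₀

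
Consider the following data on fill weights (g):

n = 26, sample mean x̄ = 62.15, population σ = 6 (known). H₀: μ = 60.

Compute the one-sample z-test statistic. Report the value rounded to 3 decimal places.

test statistic = 1.827

SE = σ/√n = 6/√26 = 1.1767
z = (x̄−μ₀)/SE = (62.15−60)/1.1767 = 1.8271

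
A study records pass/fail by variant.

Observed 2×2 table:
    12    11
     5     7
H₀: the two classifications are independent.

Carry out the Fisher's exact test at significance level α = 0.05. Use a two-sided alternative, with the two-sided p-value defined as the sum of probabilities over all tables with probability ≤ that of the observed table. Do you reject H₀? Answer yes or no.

reject H₀: no

Margins: r₁=23, r₂=12, c₁=17, c₂=18, n=35
p_obs = C(23,12)·C(12,5)/C(35,17); sum pmf over tables with pmf ≤ p_obs
p-value (two-sided) = 0.72467
At α=0.05: p ≥ α → fail to reject H₀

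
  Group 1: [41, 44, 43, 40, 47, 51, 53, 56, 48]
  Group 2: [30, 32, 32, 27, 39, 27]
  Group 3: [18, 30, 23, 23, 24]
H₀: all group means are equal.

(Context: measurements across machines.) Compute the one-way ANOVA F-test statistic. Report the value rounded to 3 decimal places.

test statistic = 40.755

Group means [47.00, 31.17, 23.60], grand mean 36.400
SSB = Σnᵢ(x̄ᵢ−x̄)² = 1994.767; SSW = ΣΣ(x−x̄ᵢ)² = 416.033
MSB = 1994.767/2 = 997.3833; MSW = 416.033/17 = 24.4725
F = MSB/MSW = 40.7552
df = (2, 17)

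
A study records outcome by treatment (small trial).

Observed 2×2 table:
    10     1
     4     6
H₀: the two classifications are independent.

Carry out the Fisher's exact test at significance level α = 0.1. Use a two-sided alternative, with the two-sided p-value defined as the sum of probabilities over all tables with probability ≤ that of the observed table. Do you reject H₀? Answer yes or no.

reject H₀: yes

Margins: r₁=11, r₂=10, c₁=14, c₂=7, n=21
p_obs = C(11,10)·C(10,4)/C(21,14); sum pmf over tables with pmf ≤ p_obs
p-value (two-sided) = 0.02374
At α=0.1: p < α → reject H₀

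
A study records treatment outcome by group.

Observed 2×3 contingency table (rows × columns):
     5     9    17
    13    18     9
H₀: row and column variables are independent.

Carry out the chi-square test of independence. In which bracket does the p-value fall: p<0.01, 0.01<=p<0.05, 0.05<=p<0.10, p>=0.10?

p-value bracket: 0.01<=p<0.05

Row totals [31, 40], col totals [18, 27, 26], n=71
χ² = (5−7.86)²/7.86 + (9−11.79)²/11.79 + (17−11.35)²/11.35 + (13−10.14)²/10.14 + (18−15.21)²/15.21 + (9−14.65)²/14.65 = 8.0049
df = 2
p-value (upper-tail) = 0.01827
→ bracket: 0.01<=p<0.05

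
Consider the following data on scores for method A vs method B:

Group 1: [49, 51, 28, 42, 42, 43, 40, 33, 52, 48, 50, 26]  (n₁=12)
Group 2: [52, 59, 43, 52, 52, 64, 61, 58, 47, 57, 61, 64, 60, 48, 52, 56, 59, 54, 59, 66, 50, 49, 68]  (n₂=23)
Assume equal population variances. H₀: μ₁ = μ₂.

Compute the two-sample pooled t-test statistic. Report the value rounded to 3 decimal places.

test statistic = -5.366

x̄₁=42.000, s₁=8.883, n₁=12
x̄₂=56.130, s₂=6.525, n₂=23
s_p² = [11·8.883² + 22·6.525²]/33 = 54.6851
SE = √(s_p²·(1/12+1/23)) = 2.6334
t = (42.000−56.130)/2.6334 = -5.3659
df = 33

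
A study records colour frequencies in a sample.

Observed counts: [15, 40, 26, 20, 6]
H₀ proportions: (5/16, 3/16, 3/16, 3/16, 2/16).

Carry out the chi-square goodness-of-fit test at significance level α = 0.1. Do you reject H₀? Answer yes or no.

reject H₀: yes

n = 107; E_i = n·p_i = [33.44, 20.06, 20.06, 20.06, 13.38]
χ² = (15−33.44)²/33.44 + (40−20.06)²/20.06 + (26−20.06)²/20.06 + (20−20.06)²/20.06 + (6−13.38)²/13.38 = 35.8037
df = 4
p-value (upper-tail) = 0.00000
At α=0.1: p < α → reject H₀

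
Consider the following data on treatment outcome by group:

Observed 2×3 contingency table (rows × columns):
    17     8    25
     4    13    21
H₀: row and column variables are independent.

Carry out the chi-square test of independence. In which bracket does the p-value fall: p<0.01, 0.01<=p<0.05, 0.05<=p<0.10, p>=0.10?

p-value bracket: 0.01<=p<0.05

Row totals [50, 38], col totals [21, 21, 46], n=88
χ² = (17−11.93)²/11.93 + (8−11.93)²/11.93 + (25−26.14)²/26.14 + (4−9.07)²/9.07 + (13−9.07)²/9.07 + (21−19.86)²/19.86 = 8.1002
df = 2
p-value (upper-tail) = 0.01742
→ bracket: 0.01<=p<0.05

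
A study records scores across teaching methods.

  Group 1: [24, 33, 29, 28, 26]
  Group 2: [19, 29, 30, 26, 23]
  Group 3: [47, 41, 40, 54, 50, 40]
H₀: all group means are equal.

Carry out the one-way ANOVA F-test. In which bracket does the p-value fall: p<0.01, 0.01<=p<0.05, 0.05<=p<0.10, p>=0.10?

p-value bracket: p<0.01

Group means [28.00, 25.40, 45.33], grand mean 33.688
SSB = Σnᵢ(x̄ᵢ−x̄)² = 1318.904; SSW = ΣΣ(x−x̄ᵢ)² = 302.533
MSB = 1318.904/2 = 659.4521; MSW = 302.533/13 = 23.2718
F = MSB/MSW = 28.3370
df = (2, 13)
p-value (upper-tail) = 0.00002
→ bracket: p<0.01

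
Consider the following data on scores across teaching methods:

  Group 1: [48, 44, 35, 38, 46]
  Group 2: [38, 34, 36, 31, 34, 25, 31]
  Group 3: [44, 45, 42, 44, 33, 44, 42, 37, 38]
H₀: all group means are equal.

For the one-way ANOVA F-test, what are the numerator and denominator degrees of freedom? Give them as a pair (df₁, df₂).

k = 3 groups, N = 21 total
df = (k−1, N−k) = (3−1, 21−3) = (2, 18)

degrees of freedom = [2, 18]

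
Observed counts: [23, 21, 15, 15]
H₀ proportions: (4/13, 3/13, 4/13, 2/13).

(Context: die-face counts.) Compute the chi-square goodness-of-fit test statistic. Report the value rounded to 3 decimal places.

test statistic = 4.703

n = 74; E_i = n·p_i = [22.77, 17.08, 22.77, 11.38]
χ² = (23−22.77)²/22.77 + (21−17.08)²/17.08 + (15−22.77)²/22.77 + (15−11.38)²/11.38 = 4.7027
df = 3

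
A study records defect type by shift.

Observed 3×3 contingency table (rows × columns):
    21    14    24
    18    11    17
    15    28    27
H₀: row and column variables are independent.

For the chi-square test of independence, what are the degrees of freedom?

degrees of freedom = 4

df = (r−1)(c−1) = (3−1)·(3−1) = 4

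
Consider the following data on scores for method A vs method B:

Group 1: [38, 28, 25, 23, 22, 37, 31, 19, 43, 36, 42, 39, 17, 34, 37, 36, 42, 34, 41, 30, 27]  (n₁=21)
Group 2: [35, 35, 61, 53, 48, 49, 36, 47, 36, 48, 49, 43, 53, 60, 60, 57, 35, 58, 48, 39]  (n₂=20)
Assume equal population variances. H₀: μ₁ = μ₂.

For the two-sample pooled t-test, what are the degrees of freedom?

df = n₁ + n₂ − 2 = 21 + 20 − 2 = 39

degrees of freedom = 39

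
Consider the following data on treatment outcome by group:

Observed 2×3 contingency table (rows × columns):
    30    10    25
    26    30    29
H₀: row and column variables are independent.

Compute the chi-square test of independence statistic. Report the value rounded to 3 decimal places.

Row totals [65, 85], col totals [56, 40, 54], n=150
χ² = (30−24.27)²/24.27 + (10−17.33)²/17.33 + (25−23.40)²/23.40 + (26−31.73)²/31.73 + (30−22.67)²/22.67 + (29−30.60)²/30.60 = 8.0586
df = 2

test statistic = 8.059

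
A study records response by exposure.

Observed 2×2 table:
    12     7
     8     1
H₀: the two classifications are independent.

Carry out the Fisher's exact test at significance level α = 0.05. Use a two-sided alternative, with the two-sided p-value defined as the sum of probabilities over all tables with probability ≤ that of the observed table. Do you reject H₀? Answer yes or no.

reject H₀: no

Margins: r₁=19, r₂=9, c₁=20, c₂=8, n=28
p_obs = C(19,12)·C(9,8)/C(28,20); sum pmf over tables with pmf ≤ p_obs
p-value (two-sided) = 0.21435
At α=0.05: p ≥ α → fail to reject H₀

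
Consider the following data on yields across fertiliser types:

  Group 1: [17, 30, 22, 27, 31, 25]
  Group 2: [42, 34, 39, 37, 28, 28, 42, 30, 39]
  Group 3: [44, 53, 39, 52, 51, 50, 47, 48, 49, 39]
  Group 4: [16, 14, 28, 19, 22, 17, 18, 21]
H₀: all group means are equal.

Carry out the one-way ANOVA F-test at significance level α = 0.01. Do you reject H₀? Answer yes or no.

reject H₀: yes

Group means [25.33, 35.44, 47.20, 19.38], grand mean 33.273
SSB = Σnᵢ(x̄ᵢ−x̄)² = 3905.515; SSW = ΣΣ(x−x̄ᵢ)² = 753.031
MSB = 3905.515/3 = 1301.8383; MSW = 753.031/29 = 25.9666
F = MSB/MSW = 50.1352
df = (3, 29)
p-value (upper-tail) = 0.00000
At α=0.01: p < α → reject H₀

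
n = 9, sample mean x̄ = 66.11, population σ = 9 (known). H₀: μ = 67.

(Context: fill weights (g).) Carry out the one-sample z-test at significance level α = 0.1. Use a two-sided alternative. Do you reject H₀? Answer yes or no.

reject H₀: no

SE = σ/√n = 9/√9 = 3.0000
z = (x̄−μ₀)/SE = (66.11−67)/3.0000 = -0.2967
p-value (two-sided) = 0.76672
At α=0.1: p ≥ α → fail to reject H₀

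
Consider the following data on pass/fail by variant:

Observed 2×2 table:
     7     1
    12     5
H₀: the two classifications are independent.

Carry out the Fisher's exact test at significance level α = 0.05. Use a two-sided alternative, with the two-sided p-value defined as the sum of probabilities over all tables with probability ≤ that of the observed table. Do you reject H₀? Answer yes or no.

reject H₀: no

Margins: r₁=8, r₂=17, c₁=19, c₂=6, n=25
p_obs = C(8,7)·C(17,12)/C(25,19); sum pmf over tables with pmf ≤ p_obs
p-value (two-sided) = 0.62372
At α=0.05: p ≥ α → fail to reject H₀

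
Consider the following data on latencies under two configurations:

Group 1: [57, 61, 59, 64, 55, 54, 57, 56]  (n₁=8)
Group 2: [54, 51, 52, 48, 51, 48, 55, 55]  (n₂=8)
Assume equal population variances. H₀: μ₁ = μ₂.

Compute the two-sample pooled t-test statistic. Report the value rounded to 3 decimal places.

x̄₁=57.875, s₁=3.314, n₁=8
x̄₂=51.750, s₂=2.816, n₂=8
s_p² = [7·3.314² + 7·2.816²]/14 = 9.4554
SE = √(s_p²·(1/8+1/8)) = 1.5375
t = (57.875−51.750)/1.5375 = 3.9838
df = 14

test statistic = 3.984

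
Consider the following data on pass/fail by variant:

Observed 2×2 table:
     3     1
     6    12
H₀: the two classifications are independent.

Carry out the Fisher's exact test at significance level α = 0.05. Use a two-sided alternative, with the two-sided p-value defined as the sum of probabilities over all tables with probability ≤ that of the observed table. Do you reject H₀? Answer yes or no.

Margins: r₁=4, r₂=18, c₁=9, c₂=13, n=22
p_obs = C(4,3)·C(18,6)/C(22,9); sum pmf over tables with pmf ≤ p_obs
p-value (two-sided) = 0.26425
At α=0.05: p ≥ α → fail to reject H₀

reject H₀: no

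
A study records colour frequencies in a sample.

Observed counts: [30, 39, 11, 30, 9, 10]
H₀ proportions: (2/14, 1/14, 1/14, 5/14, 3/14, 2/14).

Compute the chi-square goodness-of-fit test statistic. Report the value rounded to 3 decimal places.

test statistic = 125.930

n = 129; E_i = n·p_i = [18.43, 9.21, 9.21, 46.07, 27.64, 18.43]
χ² = (30−18.43)²/18.43 + (39−9.21)²/9.21 + (11−9.21)²/9.21 + (30−46.07)²/46.07 + (9−27.64)²/27.64 + (10−18.43)²/18.43 = 125.9302
df = 5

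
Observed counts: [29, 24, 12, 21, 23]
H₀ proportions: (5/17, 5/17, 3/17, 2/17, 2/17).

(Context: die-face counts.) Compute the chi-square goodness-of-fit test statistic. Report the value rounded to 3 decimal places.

n = 109; E_i = n·p_i = [32.06, 32.06, 19.24, 12.82, 12.82]
χ² = (29−32.06)²/32.06 + (24−32.06)²/32.06 + (12−19.24)²/19.24 + (21−12.82)²/12.82 + (23−12.82)²/12.82 = 18.3284
df = 4

test statistic = 18.328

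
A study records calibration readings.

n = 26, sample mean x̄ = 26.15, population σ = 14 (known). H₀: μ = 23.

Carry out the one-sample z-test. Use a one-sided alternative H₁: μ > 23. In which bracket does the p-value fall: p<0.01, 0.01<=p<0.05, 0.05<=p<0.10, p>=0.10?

SE = σ/√n = 14/√26 = 2.7456
z = (x̄−μ₀)/SE = (26.15−23)/2.7456 = 1.1473
p-value (one-sided, H₁ greater) = 0.12563
→ bracket: p>=0.10

p-value bracket: p>=0.10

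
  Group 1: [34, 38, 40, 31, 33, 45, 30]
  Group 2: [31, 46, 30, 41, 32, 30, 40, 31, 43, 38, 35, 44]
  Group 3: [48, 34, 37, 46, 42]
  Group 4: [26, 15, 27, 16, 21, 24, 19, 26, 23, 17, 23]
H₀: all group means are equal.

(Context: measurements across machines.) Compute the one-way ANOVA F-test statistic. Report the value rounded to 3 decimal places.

Group means [35.86, 36.75, 41.40, 21.55], grand mean 32.457
SSB = Σnᵢ(x̄ᵢ−x̄)² = 2011.651; SSW = ΣΣ(x−x̄ᵢ)² = 885.034
MSB = 2011.651/3 = 670.5504; MSW = 885.034/31 = 28.5495
F = MSB/MSW = 23.4873
df = (3, 31)

test statistic = 23.487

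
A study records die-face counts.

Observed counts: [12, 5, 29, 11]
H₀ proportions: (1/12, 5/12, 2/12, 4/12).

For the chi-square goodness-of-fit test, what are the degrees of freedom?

degrees of freedom = 3

df = k − 1 = 4 − 1 = 3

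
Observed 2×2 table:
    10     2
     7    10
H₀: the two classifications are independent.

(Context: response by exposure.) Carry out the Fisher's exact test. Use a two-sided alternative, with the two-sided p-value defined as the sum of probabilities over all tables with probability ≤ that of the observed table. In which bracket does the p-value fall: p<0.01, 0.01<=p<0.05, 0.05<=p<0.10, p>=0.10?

p-value bracket: 0.05<=p<0.10

Margins: r₁=12, r₂=17, c₁=17, c₂=12, n=29
p_obs = C(12,10)·C(17,7)/C(29,17); sum pmf over tables with pmf ≤ p_obs
p-value (two-sided) = 0.05348
→ bracket: 0.05<=p<0.10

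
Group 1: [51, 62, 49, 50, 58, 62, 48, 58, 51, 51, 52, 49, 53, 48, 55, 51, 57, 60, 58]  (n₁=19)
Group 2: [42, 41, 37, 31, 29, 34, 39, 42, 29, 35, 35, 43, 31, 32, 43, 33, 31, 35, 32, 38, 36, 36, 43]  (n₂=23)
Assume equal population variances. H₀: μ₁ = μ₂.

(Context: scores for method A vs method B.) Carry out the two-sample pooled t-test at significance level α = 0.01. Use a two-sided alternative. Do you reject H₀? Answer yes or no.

x̄₁=53.842, s₁=4.717, n₁=19
x̄₂=35.957, s₂=4.666, n₂=23
s_p² = [18·4.717² + 22·4.666²]/40 = 21.9871
SE = √(s_p²·(1/19+1/23)) = 1.4537
t = (53.842−35.957)/1.4537 = 12.3037
df = 40
p-value (two-sided) = 0.00000
At α=0.01: p < α → reject H₀

reject H₀: yes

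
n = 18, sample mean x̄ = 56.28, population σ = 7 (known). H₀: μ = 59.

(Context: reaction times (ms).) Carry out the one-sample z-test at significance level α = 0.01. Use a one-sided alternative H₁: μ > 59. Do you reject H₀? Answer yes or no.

reject H₀: no

SE = σ/√n = 7/√18 = 1.6499
z = (x̄−μ₀)/SE = (56.28−59)/1.6499 = -1.6486
p-value (one-sided, H₁ greater) = 0.95038
At α=0.01: p ≥ α → fail to reject H₀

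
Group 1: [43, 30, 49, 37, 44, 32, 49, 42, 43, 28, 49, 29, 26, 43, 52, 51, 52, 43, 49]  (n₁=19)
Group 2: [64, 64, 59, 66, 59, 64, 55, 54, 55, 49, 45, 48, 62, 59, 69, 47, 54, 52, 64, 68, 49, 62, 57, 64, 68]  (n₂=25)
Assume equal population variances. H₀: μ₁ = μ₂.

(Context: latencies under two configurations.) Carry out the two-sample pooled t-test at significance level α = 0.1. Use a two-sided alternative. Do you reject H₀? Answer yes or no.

x̄₁=41.632, s₁=8.732, n₁=19
x̄₂=58.280, s₂=7.179, n₂=25
s_p² = [18·8.732² + 24·7.179²]/42 = 62.1300
SE = √(s_p²·(1/19+1/25)) = 2.3990
t = (41.632−58.280)/2.3990 = -6.9397
df = 42
p-value (two-sided) = 0.00000
At α=0.1: p < α → reject H₀

reject H₀: yes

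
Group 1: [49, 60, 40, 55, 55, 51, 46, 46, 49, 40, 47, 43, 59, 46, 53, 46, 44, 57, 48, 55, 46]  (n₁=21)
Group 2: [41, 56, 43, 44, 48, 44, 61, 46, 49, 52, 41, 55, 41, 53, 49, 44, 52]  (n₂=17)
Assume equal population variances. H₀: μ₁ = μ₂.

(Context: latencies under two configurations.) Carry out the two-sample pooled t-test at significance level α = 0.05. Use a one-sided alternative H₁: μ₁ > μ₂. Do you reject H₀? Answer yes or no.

x̄₁=49.286, s₁=5.849, n₁=21
x̄₂=48.176, s₂=5.940, n₂=17
s_p² = [20·5.849² + 16·5.940²]/36 = 34.6877
SE = √(s_p²·(1/21+1/17)) = 1.9215
t = (49.286−48.176)/1.9215 = 0.5773
df = 36
p-value (one-sided, H₁ greater) = 0.28367
At α=0.05: p ≥ α → fail to reject H₀

reject H₀: no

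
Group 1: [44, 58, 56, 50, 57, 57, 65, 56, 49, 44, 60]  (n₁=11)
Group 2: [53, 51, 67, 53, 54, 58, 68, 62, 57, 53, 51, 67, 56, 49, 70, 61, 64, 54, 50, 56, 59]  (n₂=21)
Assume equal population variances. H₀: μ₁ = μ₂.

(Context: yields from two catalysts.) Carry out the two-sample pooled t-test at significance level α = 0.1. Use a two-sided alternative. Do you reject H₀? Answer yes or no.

x̄₁=54.182, s₁=6.631, n₁=11
x̄₂=57.762, s₂=6.426, n₂=21
s_p² = [10·6.631² + 20·6.426²]/30 = 42.1815
SE = √(s_p²·(1/11+1/21)) = 2.4173
t = (54.182−57.762)/2.4173 = -1.4810
df = 30
p-value (two-sided) = 0.14903
At α=0.1: p ≥ α → fail to reject H₀

reject H₀: no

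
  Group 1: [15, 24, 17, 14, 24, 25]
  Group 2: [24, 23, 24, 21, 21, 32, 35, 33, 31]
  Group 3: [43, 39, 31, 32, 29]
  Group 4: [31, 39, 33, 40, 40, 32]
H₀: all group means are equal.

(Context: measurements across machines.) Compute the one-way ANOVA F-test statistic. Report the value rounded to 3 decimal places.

test statistic = 11.926

Group means [19.83, 27.11, 34.80, 35.83], grand mean 28.923
SSB = Σnᵢ(x̄ᵢ−x̄)² = 984.491; SSW = ΣΣ(x−x̄ᵢ)² = 605.356
MSB = 984.491/3 = 328.1635; MSW = 605.356/22 = 27.5162
F = MSB/MSW = 11.9262
df = (3, 22)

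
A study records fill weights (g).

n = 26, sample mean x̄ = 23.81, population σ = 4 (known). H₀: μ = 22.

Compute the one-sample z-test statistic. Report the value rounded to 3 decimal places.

test statistic = 2.307

SE = σ/√n = 4/√26 = 0.7845
z = (x̄−μ₀)/SE = (23.81−22)/0.7845 = 2.3073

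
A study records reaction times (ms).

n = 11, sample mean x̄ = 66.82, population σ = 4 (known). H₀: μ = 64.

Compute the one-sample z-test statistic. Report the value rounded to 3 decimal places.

SE = σ/√n = 4/√11 = 1.2060
z = (x̄−μ₀)/SE = (66.82−64)/1.2060 = 2.3382

test statistic = 2.338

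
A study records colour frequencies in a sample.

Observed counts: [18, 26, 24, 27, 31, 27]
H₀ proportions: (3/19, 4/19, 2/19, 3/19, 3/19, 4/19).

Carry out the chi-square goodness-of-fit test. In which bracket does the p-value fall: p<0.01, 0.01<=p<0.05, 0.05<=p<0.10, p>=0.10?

n = 153; E_i = n·p_i = [24.16, 32.21, 16.11, 24.16, 24.16, 32.21]
χ² = (18−24.16)²/24.16 + (26−32.21)²/32.21 + (24−16.11)²/16.11 + (27−24.16)²/24.16 + (31−24.16)²/24.16 + (27−32.21)²/32.21 = 9.7522
df = 5
p-value (upper-tail) = 0.08257
→ bracket: 0.05<=p<0.10

p-value bracket: 0.05<=p<0.10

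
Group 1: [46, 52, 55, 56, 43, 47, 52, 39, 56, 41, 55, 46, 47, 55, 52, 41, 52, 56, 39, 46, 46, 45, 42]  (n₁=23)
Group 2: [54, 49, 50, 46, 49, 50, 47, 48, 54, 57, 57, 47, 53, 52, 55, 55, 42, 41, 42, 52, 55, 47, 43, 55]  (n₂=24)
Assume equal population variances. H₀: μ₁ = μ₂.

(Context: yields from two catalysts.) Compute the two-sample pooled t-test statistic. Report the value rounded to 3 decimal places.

test statistic = -1.135

x̄₁=48.217, s₁=5.838, n₁=23
x̄₂=50.000, s₂=4.908, n₂=24
s_p² = [22·5.838² + 23·4.908²]/45 = 28.9758
SE = √(s_p²·(1/23+1/24)) = 1.5707
t = (48.217−50.000)/1.5707 = -1.1349
df = 45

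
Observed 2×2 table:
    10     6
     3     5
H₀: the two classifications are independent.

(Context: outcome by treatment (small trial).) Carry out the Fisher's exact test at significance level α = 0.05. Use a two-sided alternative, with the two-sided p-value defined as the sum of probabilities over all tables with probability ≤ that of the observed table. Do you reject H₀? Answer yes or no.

reject H₀: no

Margins: r₁=16, r₂=8, c₁=13, c₂=11, n=24
p_obs = C(16,10)·C(8,3)/C(24,13); sum pmf over tables with pmf ≤ p_obs
p-value (two-sided) = 0.39045
At α=0.05: p ≥ α → fail to reject H₀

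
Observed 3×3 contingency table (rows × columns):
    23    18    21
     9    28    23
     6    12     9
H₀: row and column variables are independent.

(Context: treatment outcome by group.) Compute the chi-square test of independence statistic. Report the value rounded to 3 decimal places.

Row totals [62, 60, 27], col totals [38, 58, 53], n=149
χ² = (23−15.81)²/15.81 + (18−24.13)²/24.13 + (21−22.05)²/22.05 + (9−15.30)²/15.30 + (28−23.36)²/23.36 + (23−21.34)²/21.34 + (6−6.89)²/6.89 + (12−10.51)²/10.51 + (9−9.60)²/9.60 = 8.8879
df = 4

test statistic = 8.888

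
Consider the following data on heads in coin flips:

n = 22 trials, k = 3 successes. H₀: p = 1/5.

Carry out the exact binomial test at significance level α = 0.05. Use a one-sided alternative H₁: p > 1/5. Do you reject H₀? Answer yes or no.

Exact binomial: n=22, k=3, p₀=1/5=0.2000
P(X≥3) from Σ C(n,i)·p₀^i·(1−p₀)^(n−i)
p-value (one-sided, H₁ greater) = 0.84551
At α=0.05: p ≥ α → fail to reject H₀

reject H₀: no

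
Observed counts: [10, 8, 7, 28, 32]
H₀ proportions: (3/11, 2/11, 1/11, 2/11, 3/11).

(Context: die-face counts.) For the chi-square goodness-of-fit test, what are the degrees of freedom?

df = k − 1 = 5 − 1 = 4

degrees of freedom = 4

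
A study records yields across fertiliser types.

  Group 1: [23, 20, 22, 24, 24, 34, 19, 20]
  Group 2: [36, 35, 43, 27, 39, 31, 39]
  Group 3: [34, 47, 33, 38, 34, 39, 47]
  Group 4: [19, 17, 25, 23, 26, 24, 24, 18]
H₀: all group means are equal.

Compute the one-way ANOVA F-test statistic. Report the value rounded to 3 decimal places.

test statistic = 22.647

Group means [23.25, 35.71, 38.86, 22.00], grand mean 29.467
SSB = Σnᵢ(x̄ᵢ−x̄)² = 1645.681; SSW = ΣΣ(x−x̄ᵢ)² = 629.786
MSB = 1645.681/3 = 548.5603; MSW = 629.786/26 = 24.2225
F = MSB/MSW = 22.6467
df = (3, 26)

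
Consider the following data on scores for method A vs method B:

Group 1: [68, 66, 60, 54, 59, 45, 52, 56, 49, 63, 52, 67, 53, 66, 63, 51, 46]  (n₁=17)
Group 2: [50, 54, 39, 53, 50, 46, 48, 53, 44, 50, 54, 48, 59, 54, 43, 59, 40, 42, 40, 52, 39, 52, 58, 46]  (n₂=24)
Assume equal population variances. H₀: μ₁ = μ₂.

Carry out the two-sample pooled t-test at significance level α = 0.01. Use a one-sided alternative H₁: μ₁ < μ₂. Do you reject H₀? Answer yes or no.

reject H₀: no

x̄₁=57.059, s₁=7.537, n₁=17
x̄₂=48.875, s₂=6.258, n₂=24
s_p² = [16·7.537² + 23·6.258²]/39 = 46.3991
SE = √(s_p²·(1/17+1/24)) = 2.1593
t = (57.059−48.875)/2.1593 = 3.7900
df = 39
p-value (one-sided, H₁ less) = 0.99974
At α=0.01: p ≥ α → fail to reject H₀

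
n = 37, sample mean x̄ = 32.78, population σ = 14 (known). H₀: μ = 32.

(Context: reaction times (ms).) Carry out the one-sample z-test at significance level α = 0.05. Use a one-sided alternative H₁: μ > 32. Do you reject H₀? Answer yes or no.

SE = σ/√n = 14/√37 = 2.3016
z = (x̄−μ₀)/SE = (32.78−32)/2.3016 = 0.3389
p-value (one-sided, H₁ greater) = 0.36734
At α=0.05: p ≥ α → fail to reject H₀

reject H₀: no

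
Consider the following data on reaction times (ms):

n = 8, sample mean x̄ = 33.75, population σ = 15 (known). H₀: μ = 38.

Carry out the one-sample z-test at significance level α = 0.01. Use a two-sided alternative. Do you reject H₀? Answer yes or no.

reject H₀: no

SE = σ/√n = 15/√8 = 5.3033
z = (x̄−μ₀)/SE = (33.75−38)/5.3033 = -0.8014
p-value (two-sided) = 0.42291
At α=0.01: p ≥ α → fail to reject H₀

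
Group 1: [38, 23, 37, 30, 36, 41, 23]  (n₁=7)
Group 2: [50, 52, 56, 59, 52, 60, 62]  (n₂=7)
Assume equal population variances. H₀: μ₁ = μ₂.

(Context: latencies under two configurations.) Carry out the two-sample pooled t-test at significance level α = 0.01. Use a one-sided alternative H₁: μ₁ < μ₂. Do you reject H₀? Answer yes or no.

reject H₀: yes

x̄₁=32.571, s₁=7.323, n₁=7
x̄₂=55.857, s₂=4.634, n₂=7
s_p² = [6·7.323² + 6·4.634²]/12 = 37.5476
SE = √(s_p²·(1/7+1/7)) = 3.2753
t = (32.571−55.857)/3.2753 = -7.1094
df = 12
p-value (one-sided, H₁ less) = 0.00001
At α=0.01: p < α → reject H₀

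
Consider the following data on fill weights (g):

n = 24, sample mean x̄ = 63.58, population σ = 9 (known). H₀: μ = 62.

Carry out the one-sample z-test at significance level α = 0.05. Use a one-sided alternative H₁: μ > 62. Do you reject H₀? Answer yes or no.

reject H₀: no

SE = σ/√n = 9/√24 = 1.8371
z = (x̄−μ₀)/SE = (63.58−62)/1.8371 = 0.8600
p-value (one-sided, H₁ greater) = 0.19488
At α=0.05: p ≥ α → fail to reject H₀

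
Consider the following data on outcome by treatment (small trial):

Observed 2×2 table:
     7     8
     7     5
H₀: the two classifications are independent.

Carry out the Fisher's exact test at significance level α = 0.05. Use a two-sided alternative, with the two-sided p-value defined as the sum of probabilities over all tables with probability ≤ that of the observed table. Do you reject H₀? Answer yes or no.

Margins: r₁=15, r₂=12, c₁=14, c₂=13, n=27
p_obs = C(15,7)·C(12,7)/C(27,14); sum pmf over tables with pmf ≤ p_obs
p-value (two-sided) = 0.70357
At α=0.05: p ≥ α → fail to reject H₀

reject H₀: no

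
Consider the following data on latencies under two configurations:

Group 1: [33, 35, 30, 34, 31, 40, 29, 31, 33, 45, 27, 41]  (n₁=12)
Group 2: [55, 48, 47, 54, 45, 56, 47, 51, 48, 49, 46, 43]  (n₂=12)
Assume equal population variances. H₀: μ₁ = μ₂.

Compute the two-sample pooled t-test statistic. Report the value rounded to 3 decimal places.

test statistic = -7.693

x̄₁=34.083, s₁=5.368, n₁=12
x̄₂=49.083, s₂=4.100, n₂=12
s_p² = [11·5.368² + 11·4.100²]/22 = 22.8106
SE = √(s_p²·(1/12+1/12)) = 1.9498
t = (34.083−49.083)/1.9498 = -7.6930
df = 22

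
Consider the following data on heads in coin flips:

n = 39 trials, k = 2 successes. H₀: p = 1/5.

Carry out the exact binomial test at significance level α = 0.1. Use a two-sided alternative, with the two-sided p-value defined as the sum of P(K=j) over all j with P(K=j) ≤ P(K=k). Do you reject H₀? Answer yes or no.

Exact binomial: n=39, k=2, p₀=1/5=0.2000
P(X=j) = C(n,j)·p₀^j·(1−p₀)^(n−j); p = Σ P(X=j) over j with P(X=j) ≤ P(X=2)
p-value (two-sided) = 0.01553
At α=0.1: p < α → reject H₀

reject H₀: yes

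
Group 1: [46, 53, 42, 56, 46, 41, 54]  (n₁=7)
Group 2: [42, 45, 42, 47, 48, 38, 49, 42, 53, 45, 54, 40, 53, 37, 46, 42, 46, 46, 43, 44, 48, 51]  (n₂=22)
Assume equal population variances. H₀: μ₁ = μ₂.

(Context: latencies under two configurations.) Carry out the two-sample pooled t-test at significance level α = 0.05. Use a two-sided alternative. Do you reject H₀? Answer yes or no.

reject H₀: no

x̄₁=48.286, s₁=6.020, n₁=7
x̄₂=45.500, s₂=4.678, n₂=22
s_p² = [6·6.020² + 21·4.678²]/27 = 25.0714
SE = √(s_p²·(1/7+1/22)) = 2.1728
t = (48.286−45.500)/2.1728 = 1.2821
df = 27
p-value (two-sided) = 0.21072
At α=0.05: p ≥ α → fail to reject H₀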